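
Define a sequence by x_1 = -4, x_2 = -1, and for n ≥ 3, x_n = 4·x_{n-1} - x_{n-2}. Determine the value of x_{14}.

564719

Applying the relation repeatedly:
x_3 = 0; x_4 = 1; x_5 = 4; …; x_{11} = 10864; x_{12} = 40545; x_{13} = 151316; x_{14} = 564719.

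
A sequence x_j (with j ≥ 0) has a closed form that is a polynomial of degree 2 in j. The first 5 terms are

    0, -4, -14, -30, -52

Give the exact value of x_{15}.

1st diffs: -4, -10, -16, -22.
2nd diffs: -6, -6, -6 (constant).
So x_j = -3j^2 - j.
Evaluating at j = 15 gives x_{15} = -690.

-690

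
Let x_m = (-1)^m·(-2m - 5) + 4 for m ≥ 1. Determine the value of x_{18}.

(-1)^18 = 1; -2m - 5 at m=18 is -41; so x_{18} = -37.

-37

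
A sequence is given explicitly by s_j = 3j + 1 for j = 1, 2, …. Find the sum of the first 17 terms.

Over j = 1..17: Σj = 153.
Total = (3)·153 + (1)·17 = 476.

476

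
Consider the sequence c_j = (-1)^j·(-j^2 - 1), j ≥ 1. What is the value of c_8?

(-1)^8 = 1; -j^2 - 1 at j=8 is -65; so c_8 = -65.

-65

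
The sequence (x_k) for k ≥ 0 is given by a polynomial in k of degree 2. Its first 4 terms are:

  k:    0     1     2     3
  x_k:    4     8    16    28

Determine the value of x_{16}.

548

1st diffs: 4, 8, 12.
2nd diffs: 4, 4 (constant).
Newton forward-difference form: x_k = 4 + 4·C(k,1) + 4·C(k,2).
At k = 16: k = 16, so x_{16} = 4 + 64 + 480 = 548.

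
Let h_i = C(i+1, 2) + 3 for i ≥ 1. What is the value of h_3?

C(4, 2) = 6, so h_3 = 9.

9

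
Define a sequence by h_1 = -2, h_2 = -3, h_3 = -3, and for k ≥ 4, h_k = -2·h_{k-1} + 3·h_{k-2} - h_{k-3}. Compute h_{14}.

70067

h_4 = -1;  h_5 = -4;  h_6 = 8;  …;  h_{11} = -2399;  h_{12} = 7388;  h_{13} = -22752;  h_{14} = 70067.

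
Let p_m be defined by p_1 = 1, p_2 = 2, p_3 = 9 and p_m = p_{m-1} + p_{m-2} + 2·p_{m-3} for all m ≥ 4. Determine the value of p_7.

Iterate the recurrence:
p_4 = 13, p_5 = 26, p_6 = 57, p_7 = 109.

109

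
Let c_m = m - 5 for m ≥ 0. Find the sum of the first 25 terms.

175

Over m = 0..24: Σm = 300.
Total = (1)·300 + (-5)·25 = 175.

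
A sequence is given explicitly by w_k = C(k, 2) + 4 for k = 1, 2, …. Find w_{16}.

C(16, 2) = 120, so w_{16} = 124.

124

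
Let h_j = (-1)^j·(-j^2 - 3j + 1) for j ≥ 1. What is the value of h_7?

(-1)^7 = -1; -j^2 - 3j + 1 at j=7 is -69; so h_7 = 69.

69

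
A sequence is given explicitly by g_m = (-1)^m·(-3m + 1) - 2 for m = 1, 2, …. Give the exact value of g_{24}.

(-1)^24 = 1; -3m + 1 at m=24 is -71; so g_{24} = -73.

-73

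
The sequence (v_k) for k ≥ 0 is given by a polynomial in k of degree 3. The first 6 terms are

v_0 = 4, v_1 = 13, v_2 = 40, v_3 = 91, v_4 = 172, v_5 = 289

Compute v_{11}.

1st diffs: 9, 27, 51, 81, 117.
2nd diffs: 18, 24, 30, 36.
3rd diffs: 6, 6, 6 (constant).
So v_k = k^3 + 6k^2 + 2k + 4.
Evaluating at k = 11 gives v_{11} = 2083.

2083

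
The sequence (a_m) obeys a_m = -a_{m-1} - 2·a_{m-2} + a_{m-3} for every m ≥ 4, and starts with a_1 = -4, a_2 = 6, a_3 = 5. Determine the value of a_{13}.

-1192

Iterate the recurrence:
a_4 = -21  a_5 = 17  a_6 = 30  a_7 = -85  a_8 = 42  a_9 = 158  a_{10} = -327  a_{11} = 53  a_{12} = 759  a_{13} = -1192.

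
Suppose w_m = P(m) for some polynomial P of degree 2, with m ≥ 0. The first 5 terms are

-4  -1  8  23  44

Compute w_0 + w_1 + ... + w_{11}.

1470

1st diffs: 3, 9, 15, 21.
2nd diffs: 6, 6, 6 (constant).
Newton forward-difference form: w_m = -4 + 3·C(m,1) + 6·C(m,2).
Continuing: …, 71, 104, 143, 188, …, w_{11} = 359.
Summing m = 0..11 (12 terms) gives 1470.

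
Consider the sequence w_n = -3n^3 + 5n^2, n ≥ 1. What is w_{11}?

w_{11} = -3·11^3 + 5·11^2 = -3388.

-3388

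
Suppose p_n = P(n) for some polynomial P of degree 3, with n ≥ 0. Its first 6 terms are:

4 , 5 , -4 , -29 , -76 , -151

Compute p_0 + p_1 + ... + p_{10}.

-3531

1st diffs: 1, -9, -25, -47, -75.
2nd diffs: -10, -16, -22, -28.
3rd diffs: -6, -6, -6 (constant).
Newton forward-difference form: p_n = 4 + 1·C(n,1) + (-10)·C(n,2) + (-6)·C(n,3).
Continuing: …, -260, -409, -604, -851, …, p_{10} = -1156.
Summing n = 0..10 (11 terms) gives -3531.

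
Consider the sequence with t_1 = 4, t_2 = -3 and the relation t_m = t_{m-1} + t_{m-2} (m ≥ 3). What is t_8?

-7

Step forward from the initial values:
t_3 = 1  t_4 = -2  t_5 = -1  t_6 = -3  t_7 = -4  t_8 = -7.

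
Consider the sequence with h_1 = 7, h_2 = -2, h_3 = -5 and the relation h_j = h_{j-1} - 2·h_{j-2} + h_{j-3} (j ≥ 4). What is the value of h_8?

-5

Applying the relation repeatedly:
h_4 = 6  h_5 = 14  h_6 = -3  h_7 = -25  h_8 = -5.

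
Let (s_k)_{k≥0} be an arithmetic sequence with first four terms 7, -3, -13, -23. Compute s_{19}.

Common difference d = -10.
s_k = 7 + (k - 0)·(-10).
s_{19} = 7 + 19·(-10) = -183.

-183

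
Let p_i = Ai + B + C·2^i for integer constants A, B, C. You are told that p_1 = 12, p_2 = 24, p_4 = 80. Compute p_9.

The three given values yield: A + B + 2C = 12; 2A + B + 4C = 24; 4A + B + 16C = 80.
Subtracting the first from the second: A + 2C = 12.
Subtracting the second from the third: 2A + 12C = 56.
Solving: C = 4, A = 4, then B = 0.
Therefore p_9 = 36 + 0 + 4·512 = 2084.

2084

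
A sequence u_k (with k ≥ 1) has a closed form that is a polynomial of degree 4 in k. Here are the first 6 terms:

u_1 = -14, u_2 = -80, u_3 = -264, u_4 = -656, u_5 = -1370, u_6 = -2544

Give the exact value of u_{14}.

1st diffs: -66, -184, -392, -714, -1174.
2nd diffs: -118, -208, -322, -460.
3rd diffs: -90, -114, -138.
4th diffs: -24, -24 (constant).
Newton forward-difference form: u_k = -14 + (-66)·C(k-1,1) + (-118)·C(k-1,2) + (-90)·C(k-1,3) + (-24)·C(k-1,4).
At k = 14: k-1 = 13, so u_{14} = -14 - 858 - 9204 - 25740 - 17160 = -52976.

-52976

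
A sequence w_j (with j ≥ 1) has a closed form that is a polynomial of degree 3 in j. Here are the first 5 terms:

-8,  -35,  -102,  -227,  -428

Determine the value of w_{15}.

1st diffs: -27, -67, -125, -201.
2nd diffs: -40, -58, -76.
3rd diffs: -18, -18 (constant).
Newton forward-difference form: w_j = -8 + (-27)·C(j-1,1) + (-40)·C(j-1,2) + (-18)·C(j-1,3).
At j = 15: j-1 = 14, so w_{15} = -8 - 378 - 3640 - 6552 = -10578.

-10578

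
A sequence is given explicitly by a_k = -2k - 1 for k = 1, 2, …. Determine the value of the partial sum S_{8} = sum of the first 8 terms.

Over k = 1..8: Σk = 36.
Total = (-2)·36 + (-1)·8 = -80.

-80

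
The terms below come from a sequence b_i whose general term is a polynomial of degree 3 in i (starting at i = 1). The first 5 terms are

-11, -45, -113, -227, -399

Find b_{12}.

-4235

1st diffs: -34, -68, -114, -172.
2nd diffs: -34, -46, -58.
3rd diffs: -12, -12 (constant).
Newton forward-difference form: b_i = -11 + (-34)·C(i-1,1) + (-34)·C(i-1,2) + (-12)·C(i-1,3).
At i = 12: i-1 = 11, so b_{12} = -11 - 374 - 1870 - 1980 = -4235.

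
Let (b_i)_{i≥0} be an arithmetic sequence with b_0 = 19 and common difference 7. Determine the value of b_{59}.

b_i = 19 + (i - 0)·7.
b_{59} = 19 + 59·7 = 432.

432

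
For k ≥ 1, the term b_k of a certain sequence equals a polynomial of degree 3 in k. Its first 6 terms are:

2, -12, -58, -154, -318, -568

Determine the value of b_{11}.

-3738

1st diffs: -14, -46, -96, -164, -250.
2nd diffs: -32, -50, -68, -86.
3rd diffs: -18, -18, -18 (constant).
Newton forward-difference form: b_k = 2 + (-14)·C(k-1,1) + (-32)·C(k-1,2) + (-18)·C(k-1,3).
At k = 11: k-1 = 10, so b_{11} = 2 - 140 - 1440 - 2160 = -3738.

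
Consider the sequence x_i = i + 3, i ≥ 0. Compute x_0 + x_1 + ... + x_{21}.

297

Over i = 0..21: Σi = 231.
Total = (1)·231 + (3)·22 = 297.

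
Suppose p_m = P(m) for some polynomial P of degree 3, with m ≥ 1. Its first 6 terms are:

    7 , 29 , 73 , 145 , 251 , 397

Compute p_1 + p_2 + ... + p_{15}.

20615

1st diffs: 22, 44, 72, 106, 146.
2nd diffs: 22, 28, 34, 40.
3rd diffs: 6, 6, 6 (constant).
Newton forward-difference form: p_m = 7 + 22·C(m-1,1) + 22·C(m-1,2) + 6·C(m-1,3).
Continuing: …, 589, 833, 1135, 1501, …, p_{15} = 4501.
Summing m = 1..15 (15 terms) gives 20615.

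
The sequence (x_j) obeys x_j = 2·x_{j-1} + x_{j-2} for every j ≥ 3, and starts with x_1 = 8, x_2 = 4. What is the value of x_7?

Compute successive terms:
x_3 = 16; x_4 = 36; x_5 = 88; x_6 = 212; x_7 = 512.

512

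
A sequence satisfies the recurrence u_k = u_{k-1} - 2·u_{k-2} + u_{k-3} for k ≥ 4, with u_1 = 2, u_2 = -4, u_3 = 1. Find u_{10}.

-23

Iterate the recurrence:
u_4 = 11; u_5 = 5; u_6 = -16; u_7 = -15; u_8 = 22; u_9 = 36; u_{10} = -23.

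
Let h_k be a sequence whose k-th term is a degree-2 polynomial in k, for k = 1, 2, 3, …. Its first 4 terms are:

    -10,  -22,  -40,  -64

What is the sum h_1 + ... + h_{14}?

1st diffs: -12, -18, -24.
2nd diffs: -6, -6 (constant).
Newton forward-difference form: h_k = -10 + (-12)·C(k-1,1) + (-6)·C(k-1,2).
Continuing: …, -94, -130, -172, -220, …, h_{14} = -634.
Summing k = 1..14 (14 terms) gives -3416.

-3416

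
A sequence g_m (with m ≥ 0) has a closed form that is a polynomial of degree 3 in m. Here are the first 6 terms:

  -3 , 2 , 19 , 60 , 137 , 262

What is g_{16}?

1st diffs: 5, 17, 41, 77, 125.
2nd diffs: 12, 24, 36, 48.
3rd diffs: 12, 12, 12 (constant).
Newton forward-difference form: g_m = -3 + 5·C(m,1) + 12·C(m,2) + 12·C(m,3).
At m = 16: m = 16, so g_{16} = -3 + 80 + 1440 + 6720 = 8237.

8237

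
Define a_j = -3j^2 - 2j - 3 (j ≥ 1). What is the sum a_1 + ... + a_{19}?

-7847

Over j = 1..19: Σj = 190, Σj² = 2470.
Total = (-3)·2470 + (-2)·190 + (-3)·19 = -7847.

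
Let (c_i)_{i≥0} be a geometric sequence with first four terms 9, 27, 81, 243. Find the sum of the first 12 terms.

Common ratio r = 3.
c_i = 9·3^(i-0).
S = 9·(3^12 - 1)/(3 - 1) = 9·(531441 - 1)/(2) = 2391480.

2391480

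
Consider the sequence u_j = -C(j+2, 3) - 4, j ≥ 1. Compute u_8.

C(10, 3) = 120, so u_8 = -124.

-124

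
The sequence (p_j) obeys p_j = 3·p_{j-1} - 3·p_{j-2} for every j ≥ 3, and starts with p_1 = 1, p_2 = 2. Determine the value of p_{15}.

p_3 = 3; p_4 = 3; p_5 = 0; …; p_{12} = 243; p_{13} = 729; p_{14} = 1458; p_{15} = 2187.

2187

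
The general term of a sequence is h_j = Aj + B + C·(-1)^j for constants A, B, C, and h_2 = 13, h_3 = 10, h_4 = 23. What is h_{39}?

At j = 2, 3, 4: 2A + B + C = 13; 3A + B - C = 10; 4A + B + C = 23.
Subtracting the first from the second: A - 2C = -3.
Subtracting the second from the third: A + 2C = 13.
Solving: C = 4, A = 5, then B = -1.
Therefore h_{39} = 195 + (-1) + 4·(-1) = 190.

190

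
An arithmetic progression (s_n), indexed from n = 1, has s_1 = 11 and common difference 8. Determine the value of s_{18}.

s_n = 11 + (n - 1)·8.
s_{18} = 11 + 17·8 = 147.

147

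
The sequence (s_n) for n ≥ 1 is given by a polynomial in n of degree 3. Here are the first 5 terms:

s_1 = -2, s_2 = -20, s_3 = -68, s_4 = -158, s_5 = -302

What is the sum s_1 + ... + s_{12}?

-13752

1st diffs: -18, -48, -90, -144.
2nd diffs: -30, -42, -54.
3rd diffs: -12, -12 (constant).
Newton forward-difference form: s_n = -2 + (-18)·C(n-1,1) + (-30)·C(n-1,2) + (-12)·C(n-1,3).
Continuing: …, -512, -800, -1178, -1658, …, s_{12} = -3830.
Summing n = 1..12 (12 terms) gives -13752.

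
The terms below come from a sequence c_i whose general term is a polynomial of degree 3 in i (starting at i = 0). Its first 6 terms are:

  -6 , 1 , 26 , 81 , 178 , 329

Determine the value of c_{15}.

1st diffs: 7, 25, 55, 97, 151.
2nd diffs: 18, 30, 42, 54.
3rd diffs: 12, 12, 12 (constant).
So c_i = 2i^3 + 3i^2 + 2i - 6.
Evaluating at i = 15 gives c_{15} = 7449.

7449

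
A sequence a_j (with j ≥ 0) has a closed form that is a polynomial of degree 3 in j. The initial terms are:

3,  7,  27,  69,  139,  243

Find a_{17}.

1st diffs: 4, 20, 42, 70, 104.
2nd diffs: 16, 22, 28, 34.
3rd diffs: 6, 6, 6 (constant).
So a_j = j^3 + 5j^2 - 2j + 3.
Evaluating at j = 17 gives a_{17} = 6327.

6327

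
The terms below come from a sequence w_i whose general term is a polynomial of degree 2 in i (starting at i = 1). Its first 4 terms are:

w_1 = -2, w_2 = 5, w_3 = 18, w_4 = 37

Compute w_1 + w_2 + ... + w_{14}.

2793

1st diffs: 7, 13, 19.
2nd diffs: 6, 6 (constant).
So w_i = 3i^2 - 2i - 3.
Continuing: …, 62, 93, 130, 173, …, w_{14} = 557.
Summing i = 1..14 (14 terms) gives 2793.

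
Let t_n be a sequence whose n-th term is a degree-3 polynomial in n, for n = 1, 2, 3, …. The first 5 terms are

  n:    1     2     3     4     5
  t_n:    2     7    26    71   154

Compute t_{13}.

1st diffs: 5, 19, 45, 83.
2nd diffs: 14, 26, 38.
3rd diffs: 12, 12 (constant).
Newton forward-difference form: t_n = 2 + 5·C(n-1,1) + 14·C(n-1,2) + 12·C(n-1,3).
At n = 13: n-1 = 12, so t_{13} = 2 + 60 + 924 + 2640 = 3626.

3626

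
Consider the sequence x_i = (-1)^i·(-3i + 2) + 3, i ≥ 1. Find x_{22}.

-61

(-1)^22 = 1; -3i + 2 at i=22 is -64; so x_{22} = -61.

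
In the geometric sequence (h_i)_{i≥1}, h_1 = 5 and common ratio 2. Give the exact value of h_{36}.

171798691840

h_i = 5·2^(i-1).
h_{36} = 5·2^35 = 171798691840.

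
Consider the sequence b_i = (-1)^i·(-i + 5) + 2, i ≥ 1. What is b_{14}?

-7

(-1)^14 = 1; -i + 5 at i=14 is -9; so b_{14} = -7.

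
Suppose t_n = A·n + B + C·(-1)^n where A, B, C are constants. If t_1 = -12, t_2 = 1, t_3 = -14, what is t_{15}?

The three given values yield: A + B - C = -12; 2A + B + C = 1; 3A + B - C = -14.
Subtracting the first from the second: A + 2C = 13.
Subtracting the second from the third: A - 2C = -15.
Solving: C = 7, A = -1, then B = -4.
So t_n = -1·n + (-4) + 7·(-1)^n; at n=15 this is -26.

-26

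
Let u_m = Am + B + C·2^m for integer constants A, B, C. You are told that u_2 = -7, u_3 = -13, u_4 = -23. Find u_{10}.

Write the equations: 2A + B + 4C = -7; 3A + B + 8C = -13; 4A + B + 16C = -23.
Subtracting the first from the second: A + 4C = -6.
Subtracting the second from the third: A + 8C = -10.
Solving: C = -1, A = -2, then B = 1.
Therefore u_{10} = -20 + 1 + (-1)·1024 = -1043.

-1043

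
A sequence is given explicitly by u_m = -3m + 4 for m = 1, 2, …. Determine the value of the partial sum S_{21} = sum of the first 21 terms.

Over m = 1..21: Σm = 231.
Total = (-3)·231 + (4)·21 = -609.

-609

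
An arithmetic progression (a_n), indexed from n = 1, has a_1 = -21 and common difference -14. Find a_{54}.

a_n = -21 + (n - 1)·(-14).
a_{54} = -21 + 53·(-14) = -763.

-763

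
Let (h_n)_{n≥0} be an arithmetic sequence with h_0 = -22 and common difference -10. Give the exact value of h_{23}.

h_n = -22 + (n - 0)·(-10).
h_{23} = -22 + 23·(-10) = -252.

-252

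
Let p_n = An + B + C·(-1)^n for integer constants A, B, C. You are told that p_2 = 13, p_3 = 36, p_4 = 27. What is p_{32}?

223

Write the equations: 2A + B + C = 13; 3A + B - C = 36; 4A + B + C = 27.
Subtracting the first from the second: A - 2C = 23.
Subtracting the second from the third: A + 2C = -9.
Solving: C = -8, A = 7, then B = 7.
Therefore p_{32} = 224 + 7 + (-8)·1 = 223.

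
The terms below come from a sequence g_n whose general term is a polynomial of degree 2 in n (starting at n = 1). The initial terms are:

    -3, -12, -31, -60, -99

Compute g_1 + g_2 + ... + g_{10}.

-1635

1st diffs: -9, -19, -29, -39.
2nd diffs: -10, -10, -10 (constant).
Newton forward-difference form: g_n = -3 + (-9)·C(n-1,1) + (-10)·C(n-1,2).
Continuing: …, -148, -207, -276, -355, …, g_{10} = -444.
Summing n = 1..10 (10 terms) gives -1635.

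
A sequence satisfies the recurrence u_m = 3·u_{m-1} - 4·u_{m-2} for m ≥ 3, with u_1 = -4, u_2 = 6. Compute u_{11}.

5122

u_3 = 34; u_4 = 78; u_5 = 98; u_6 = -18; u_7 = -446; u_8 = -1266; u_9 = -2014; u_{10} = -978; u_{11} = 5122.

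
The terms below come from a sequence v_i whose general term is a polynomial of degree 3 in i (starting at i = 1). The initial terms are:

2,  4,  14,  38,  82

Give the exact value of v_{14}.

1st diffs: 2, 10, 24, 44.
2nd diffs: 8, 14, 20.
3rd diffs: 6, 6 (constant).
Newton forward-difference form: v_i = 2 + 2·C(i-1,1) + 8·C(i-1,2) + 6·C(i-1,3).
At i = 14: i-1 = 13, so v_{14} = 2 + 26 + 624 + 1716 = 2368.

2368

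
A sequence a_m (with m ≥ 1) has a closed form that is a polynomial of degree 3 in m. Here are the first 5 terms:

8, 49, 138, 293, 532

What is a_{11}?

1st diffs: 41, 89, 155, 239.
2nd diffs: 48, 66, 84.
3rd diffs: 18, 18 (constant).
Newton forward-difference form: a_m = 8 + 41·C(m-1,1) + 48·C(m-1,2) + 18·C(m-1,3).
At m = 11: m-1 = 10, so a_{11} = 8 + 410 + 2160 + 2160 = 4738.

4738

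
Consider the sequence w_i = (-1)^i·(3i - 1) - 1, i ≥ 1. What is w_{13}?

-39

(-1)^13 = -1; 3i - 1 at i=13 is 38; so w_{13} = -39.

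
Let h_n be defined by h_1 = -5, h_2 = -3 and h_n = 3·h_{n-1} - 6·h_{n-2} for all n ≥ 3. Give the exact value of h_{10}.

h_3 = 21; h_4 = 81; h_5 = 117; h_6 = -135; h_7 = -1107; h_8 = -2511; h_9 = -891; h_{10} = 12393.

12393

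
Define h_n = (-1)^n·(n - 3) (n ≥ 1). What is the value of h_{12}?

9

(-1)^12 = 1; n - 3 at n=12 is 9; so h_{12} = 9.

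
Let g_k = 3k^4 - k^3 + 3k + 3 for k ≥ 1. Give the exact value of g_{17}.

g_{17} = 3·17^4 - 1·17^3 + 3·17 + 3 = 245704.

245704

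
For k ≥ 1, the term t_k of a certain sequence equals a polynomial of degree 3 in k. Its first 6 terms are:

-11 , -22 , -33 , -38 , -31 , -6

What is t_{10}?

1st diffs: -11, -11, -5, 7, 25.
2nd diffs: 0, 6, 12, 18.
3rd diffs: 6, 6, 6 (constant).
So t_k = k^3 - 6k^2 - 6.
Evaluating at k = 10 gives t_{10} = 394.

394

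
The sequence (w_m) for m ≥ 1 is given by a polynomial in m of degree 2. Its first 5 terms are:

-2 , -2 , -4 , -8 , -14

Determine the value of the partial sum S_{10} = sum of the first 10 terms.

1st diffs: 0, -2, -4, -6.
2nd diffs: -2, -2, -2 (constant).
So w_m = -m^2 + 3m - 4.
Continuing: …, -22, -32, -44, -58, …, w_{10} = -74.
Summing m = 1..10 (10 terms) gives -260.

-260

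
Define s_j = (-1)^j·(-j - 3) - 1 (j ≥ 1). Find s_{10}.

(-1)^10 = 1; -j - 3 at j=10 is -13; so s_{10} = -14.

-14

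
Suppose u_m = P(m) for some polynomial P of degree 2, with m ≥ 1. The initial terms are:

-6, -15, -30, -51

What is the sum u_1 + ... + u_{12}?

-1986

1st diffs: -9, -15, -21.
2nd diffs: -6, -6 (constant).
Newton forward-difference form: u_m = -6 + (-9)·C(m-1,1) + (-6)·C(m-1,2).
Continuing: …, -78, -111, -150, -195, …, u_{12} = -435.
Summing m = 1..12 (12 terms) gives -1986.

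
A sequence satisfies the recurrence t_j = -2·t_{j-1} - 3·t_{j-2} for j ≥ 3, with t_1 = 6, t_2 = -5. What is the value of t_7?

Iterate the recurrence:
t_3 = -8  t_4 = 31  t_5 = -38  t_6 = -17  t_7 = 148.

148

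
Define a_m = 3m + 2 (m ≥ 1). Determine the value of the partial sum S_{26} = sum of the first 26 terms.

1105

Over m = 1..26: Σm = 351.
Total = (3)·351 + (2)·26 = 1105.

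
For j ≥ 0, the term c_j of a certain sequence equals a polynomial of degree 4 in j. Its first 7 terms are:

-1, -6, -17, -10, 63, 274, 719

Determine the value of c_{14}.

32143

1st diffs: -5, -11, 7, 73, 211, 445.
2nd diffs: -6, 18, 66, 138, 234.
3rd diffs: 24, 48, 72, 96.
4th diffs: 24, 24, 24 (constant).
Newton forward-difference form: c_j = -1 + (-5)·C(j,1) + (-6)·C(j,2) + 24·C(j,3) + 24·C(j,4).
At j = 14: j = 14, so c_{14} = -1 - 70 - 546 + 8736 + 24024 = 32143.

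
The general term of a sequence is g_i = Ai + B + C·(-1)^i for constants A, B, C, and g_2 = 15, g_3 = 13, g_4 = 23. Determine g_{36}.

151

Plug in i = 2, 3, 4: 2A + B + C = 15; 3A + B - C = 13; 4A + B + C = 23.
Subtracting the first from the second: A - 2C = -2.
Subtracting the second from the third: A + 2C = 10.
Solving: C = 3, A = 4, then B = 4.
Hence g_{36} = 4·36 + 4 + 3·1 = 151.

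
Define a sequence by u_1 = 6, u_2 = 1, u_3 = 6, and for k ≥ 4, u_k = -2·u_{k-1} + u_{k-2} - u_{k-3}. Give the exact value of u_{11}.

Compute successive terms:
u_4 = -17;  u_5 = 39;  u_6 = -101;  u_7 = 258;  u_8 = -656;  u_9 = 1671;  u_{10} = -4256;  u_{11} = 10839.

10839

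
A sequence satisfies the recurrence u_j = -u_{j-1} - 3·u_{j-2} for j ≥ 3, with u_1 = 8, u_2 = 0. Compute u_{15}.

14376

Applying the relation repeatedly:
u_3 = -24;  u_4 = 24;  u_5 = 48;  …;  u_{12} = 744;  u_{13} = -6072;  u_{14} = 3840;  u_{15} = 14376.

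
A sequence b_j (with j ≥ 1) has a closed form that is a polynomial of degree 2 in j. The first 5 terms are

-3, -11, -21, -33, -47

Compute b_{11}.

-173

1st diffs: -8, -10, -12, -14.
2nd diffs: -2, -2, -2 (constant).
Newton forward-difference form: b_j = -3 + (-8)·C(j-1,1) + (-2)·C(j-1,2).
At j = 11: j-1 = 10, so b_{11} = -3 - 80 - 90 = -173.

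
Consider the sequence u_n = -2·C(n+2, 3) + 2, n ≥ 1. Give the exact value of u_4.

C(6, 3) = 20, so u_4 = -38.

-38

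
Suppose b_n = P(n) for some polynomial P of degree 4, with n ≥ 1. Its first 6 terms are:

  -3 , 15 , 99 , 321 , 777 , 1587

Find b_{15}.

1st diffs: 18, 84, 222, 456, 810.
2nd diffs: 66, 138, 234, 354.
3rd diffs: 72, 96, 120.
4th diffs: 24, 24 (constant).
Newton forward-difference form: b_n = -3 + 18·C(n-1,1) + 66·C(n-1,2) + 72·C(n-1,3) + 24·C(n-1,4).
At n = 15: n-1 = 14, so b_{15} = -3 + 252 + 6006 + 26208 + 24024 = 56487.

56487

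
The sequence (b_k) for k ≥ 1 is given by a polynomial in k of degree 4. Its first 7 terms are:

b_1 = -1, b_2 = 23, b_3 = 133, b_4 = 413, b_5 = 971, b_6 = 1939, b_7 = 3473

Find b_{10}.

13391

1st diffs: 24, 110, 280, 558, 968, 1534.
2nd diffs: 86, 170, 278, 410, 566.
3rd diffs: 84, 108, 132, 156.
4th diffs: 24, 24, 24 (constant).
Newton forward-difference form: b_k = -1 + 24·C(k-1,1) + 86·C(k-1,2) + 84·C(k-1,3) + 24·C(k-1,4).
At k = 10: k-1 = 9, so b_{10} = -1 + 216 + 3096 + 7056 + 3024 = 13391.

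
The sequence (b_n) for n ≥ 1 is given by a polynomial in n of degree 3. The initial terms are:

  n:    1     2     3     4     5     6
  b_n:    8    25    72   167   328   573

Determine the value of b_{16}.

11603

1st diffs: 17, 47, 95, 161, 245.
2nd diffs: 30, 48, 66, 84.
3rd diffs: 18, 18, 18 (constant).
Newton forward-difference form: b_n = 8 + 17·C(n-1,1) + 30·C(n-1,2) + 18·C(n-1,3).
At n = 16: n-1 = 15, so b_{16} = 8 + 255 + 3150 + 8190 = 11603.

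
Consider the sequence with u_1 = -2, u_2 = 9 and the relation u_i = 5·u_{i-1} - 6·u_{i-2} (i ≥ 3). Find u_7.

8517

Step forward from the initial values:
u_3 = 57; u_4 = 231; u_5 = 813; u_6 = 2679; u_7 = 8517.
(Characteristic roots are 3 and 2.)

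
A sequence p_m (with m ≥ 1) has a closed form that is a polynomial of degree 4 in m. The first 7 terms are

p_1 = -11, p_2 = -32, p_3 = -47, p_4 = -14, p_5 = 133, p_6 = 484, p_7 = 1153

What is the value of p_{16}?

1st diffs: -21, -15, 33, 147, 351, 669.
2nd diffs: 6, 48, 114, 204, 318.
3rd diffs: 42, 66, 90, 114.
4th diffs: 24, 24, 24 (constant).
So p_m = m^4 - 3m^3 - 4m^2 - 3m - 2.
Evaluating at m = 16 gives p_{16} = 52174.

52174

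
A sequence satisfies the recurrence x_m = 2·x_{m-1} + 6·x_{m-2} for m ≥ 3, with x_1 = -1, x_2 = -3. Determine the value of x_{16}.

-234575232

Iterate the recurrence:
x_3 = -12;  x_4 = -42;  x_5 = -156;  …;  x_{13} = -4840896;  x_{14} = -17648448;  x_{15} = -64342272;  x_{16} = -234575232.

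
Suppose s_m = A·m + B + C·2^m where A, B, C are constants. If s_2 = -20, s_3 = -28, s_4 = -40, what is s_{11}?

-2100

Plug in m = 2, 3, 4: 2A + B + 4C = -20; 3A + B + 8C = -28; 4A + B + 16C = -40.
Subtracting the first from the second: A + 4C = -8.
Subtracting the second from the third: A + 8C = -12.
Solving: C = -1, A = -4, then B = -8.
Hence s_{11} = -4·11 + (-8) + (-1)·2048 = -2100.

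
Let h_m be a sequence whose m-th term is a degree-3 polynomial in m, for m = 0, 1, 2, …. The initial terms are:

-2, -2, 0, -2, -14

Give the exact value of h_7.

-170

1st diffs: 0, 2, -2, -12.
2nd diffs: 2, -4, -10.
3rd diffs: -6, -6 (constant).
Newton forward-difference form: h_m = -2 + 2·C(m,2) + (-6)·C(m,3).
At m = 7: m = 7, so h_7 = -2 + 42 - 210 = -170.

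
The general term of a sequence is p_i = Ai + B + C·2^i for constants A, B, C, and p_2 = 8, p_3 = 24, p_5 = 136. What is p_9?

2520

At i = 2, 3, 5: 2A + B + 4C = 8; 3A + B + 8C = 24; 5A + B + 32C = 136.
Subtracting the first from the second: A + 4C = 16.
Subtracting the second from the third: 2A + 24C = 112.
Solving: C = 5, A = -4, then B = -4.
Hence p_9 = -4·9 + (-4) + 5·512 = 2520.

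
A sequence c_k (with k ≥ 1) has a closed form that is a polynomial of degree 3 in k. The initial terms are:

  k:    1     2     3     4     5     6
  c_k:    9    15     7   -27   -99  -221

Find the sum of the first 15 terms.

1st diffs: 6, -8, -34, -72, -122.
2nd diffs: -14, -26, -38, -50.
3rd diffs: -12, -12, -12 (constant).
Newton forward-difference form: c_k = 9 + 6·C(k-1,1) + (-14)·C(k-1,2) + (-12)·C(k-1,3).
Continuing: …, -405, -663, -1007, -1449, …, c_{15} = -5549.
Summing k = 1..15 (15 terms) gives -21985.

-21985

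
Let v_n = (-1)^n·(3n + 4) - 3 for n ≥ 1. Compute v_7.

(-1)^7 = -1; 3n + 4 at n=7 is 25; so v_7 = -28.

-28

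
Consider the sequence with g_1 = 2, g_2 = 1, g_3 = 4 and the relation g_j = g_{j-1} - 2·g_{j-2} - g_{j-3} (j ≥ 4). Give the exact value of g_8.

Step forward from the initial values:
g_4 = 0; g_5 = -9; g_6 = -13; g_7 = 5; g_8 = 40.

40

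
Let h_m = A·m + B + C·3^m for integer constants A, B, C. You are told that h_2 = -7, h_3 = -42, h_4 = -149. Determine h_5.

-472

Write the equations: 2A + B + 9C = -7; 3A + B + 27C = -42; 4A + B + 81C = -149.
Subtracting the first from the second: A + 18C = -35.
Subtracting the second from the third: A + 54C = -107.
Solving: C = -2, A = 1, then B = 9.
Therefore h_5 = 5 + 9 + (-2)·243 = -472.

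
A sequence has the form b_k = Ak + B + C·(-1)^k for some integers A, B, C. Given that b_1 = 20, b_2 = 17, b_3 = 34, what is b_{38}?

At k = 1, 2, 3: A + B - C = 20; 2A + B + C = 17; 3A + B - C = 34.
Subtracting the first from the second: A + 2C = -3.
Subtracting the second from the third: A - 2C = 17.
Solving: C = -5, A = 7, then B = 8.
Therefore b_{38} = 266 + 8 + (-5)·1 = 269.

269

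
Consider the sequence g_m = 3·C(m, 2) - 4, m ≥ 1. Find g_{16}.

356

C(16, 2) = 120, so g_{16} = 356.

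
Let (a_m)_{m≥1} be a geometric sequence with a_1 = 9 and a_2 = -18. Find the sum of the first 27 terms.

Common ratio r = -2.
a_m = 9·(-2)^(m-1).
S = 9·((-2)^27 - 1)/(-2 - 1) = 9·(-134217728 - 1)/(-3) = 402653187.

402653187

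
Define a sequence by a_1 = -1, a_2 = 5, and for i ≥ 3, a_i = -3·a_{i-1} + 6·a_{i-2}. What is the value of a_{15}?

-1035026181

Applying the relation repeatedly:
a_3 = -21;  a_4 = 93;  a_5 = -405;  …;  a_{12} = 12383037;  a_{13} = -54142101;  a_{14} = 236724525;  a_{15} = -1035026181.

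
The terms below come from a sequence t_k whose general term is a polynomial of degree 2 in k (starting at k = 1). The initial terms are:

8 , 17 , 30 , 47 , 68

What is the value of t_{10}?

233

1st diffs: 9, 13, 17, 21.
2nd diffs: 4, 4, 4 (constant).
Newton forward-difference form: t_k = 8 + 9·C(k-1,1) + 4·C(k-1,2).
At k = 10: k-1 = 9, so t_{10} = 8 + 81 + 144 = 233.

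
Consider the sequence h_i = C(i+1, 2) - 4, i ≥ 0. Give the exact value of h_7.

24

C(8, 2) = 28, so h_7 = 24.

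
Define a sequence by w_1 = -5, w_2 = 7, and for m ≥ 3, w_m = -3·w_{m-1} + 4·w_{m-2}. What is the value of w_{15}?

-644245097

w_3 = -41; w_4 = 151; w_5 = -617; …; w_{12} = 10066327; w_{13} = -40265321; w_{14} = 161061271; w_{15} = -644245097.
(Characteristic roots are 1 and -4.)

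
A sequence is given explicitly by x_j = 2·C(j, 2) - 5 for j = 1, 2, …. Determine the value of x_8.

C(8, 2) = 28, so x_8 = 51.

51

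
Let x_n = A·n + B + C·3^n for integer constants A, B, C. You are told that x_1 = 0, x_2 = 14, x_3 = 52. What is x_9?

Plug in n = 1, 2, 3: A + B + 3C = 0; 2A + B + 9C = 14; 3A + B + 27C = 52.
Subtracting the first from the second: A + 6C = 14.
Subtracting the second from the third: A + 18C = 38.
Solving: C = 2, A = 2, then B = -8.
So x_n = 2·n + (-8) + 2·3^n; at n=9 this is 39376.

39376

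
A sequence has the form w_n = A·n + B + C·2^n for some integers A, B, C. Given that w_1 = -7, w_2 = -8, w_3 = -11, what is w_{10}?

The three given values yield: A + B + 2C = -7; 2A + B + 4C = -8; 3A + B + 8C = -11.
Subtracting the first from the second: A + 2C = -1.
Subtracting the second from the third: A + 4C = -3.
Solving: C = -1, A = 1, then B = -6.
Hence w_{10} = 1·10 + (-6) + (-1)·1024 = -1020.

-1020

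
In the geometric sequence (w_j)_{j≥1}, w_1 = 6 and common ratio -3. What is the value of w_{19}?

w_j = 6·(-3)^(j-1).
w_{19} = 6·(-3)^18 = 2324522934.

2324522934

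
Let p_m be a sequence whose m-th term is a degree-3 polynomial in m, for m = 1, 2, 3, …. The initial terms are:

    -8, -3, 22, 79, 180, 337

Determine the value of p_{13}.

4012

1st diffs: 5, 25, 57, 101, 157.
2nd diffs: 20, 32, 44, 56.
3rd diffs: 12, 12, 12 (constant).
So p_m = 2m^3 - 2m^2 - 3m - 5.
Evaluating at m = 13 gives p_{13} = 4012.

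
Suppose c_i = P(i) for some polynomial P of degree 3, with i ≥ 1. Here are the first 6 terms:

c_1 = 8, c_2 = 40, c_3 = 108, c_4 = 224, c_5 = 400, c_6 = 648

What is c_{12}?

1st diffs: 32, 68, 116, 176, 248.
2nd diffs: 36, 48, 60, 72.
3rd diffs: 12, 12, 12 (constant).
Newton forward-difference form: c_i = 8 + 32·C(i-1,1) + 36·C(i-1,2) + 12·C(i-1,3).
At i = 12: i-1 = 11, so c_{12} = 8 + 352 + 1980 + 1980 = 4320.

4320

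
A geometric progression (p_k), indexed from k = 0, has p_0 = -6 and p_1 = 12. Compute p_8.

-1536

Common ratio r = -2.
p_k = (-6)·(-2)^(k-0).
p_8 = (-6)·(-2)^8 = -1536.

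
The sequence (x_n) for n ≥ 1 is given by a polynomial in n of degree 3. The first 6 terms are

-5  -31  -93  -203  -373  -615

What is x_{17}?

1st diffs: -26, -62, -110, -170, -242.
2nd diffs: -36, -48, -60, -72.
3rd diffs: -12, -12, -12 (constant).
Newton forward-difference form: x_n = -5 + (-26)·C(n-1,1) + (-36)·C(n-1,2) + (-12)·C(n-1,3).
At n = 17: n-1 = 16, so x_{17} = -5 - 416 - 4320 - 6720 = -11461.

-11461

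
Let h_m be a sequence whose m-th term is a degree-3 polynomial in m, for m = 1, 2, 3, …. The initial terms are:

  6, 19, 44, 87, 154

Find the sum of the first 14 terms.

1st diffs: 13, 25, 43, 67.
2nd diffs: 12, 18, 24.
3rd diffs: 6, 6 (constant).
Newton forward-difference form: h_m = 6 + 13·C(m-1,1) + 12·C(m-1,2) + 6·C(m-1,3).
Continuing: …, 251, 384, 559, 782, …, h_{14} = 2827.
Summing m = 1..14 (14 terms) gives 11641.

11641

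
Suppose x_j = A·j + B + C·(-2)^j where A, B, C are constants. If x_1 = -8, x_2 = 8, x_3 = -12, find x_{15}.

-65484

Plug in j = 1, 2, 3: A + B - 2C = -8; 2A + B + 4C = 8; 3A + B - 8C = -12.
Subtracting the first from the second: A + 6C = 16.
Subtracting the second from the third: A - 12C = -20.
Solving: C = 2, A = 4, then B = -8.
Therefore x_{15} = 60 + (-8) + 2·(-32768) = -65484.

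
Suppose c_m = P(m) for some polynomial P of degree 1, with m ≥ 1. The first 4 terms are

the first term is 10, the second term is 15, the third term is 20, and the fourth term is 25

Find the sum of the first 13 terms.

1st diffs: 5, 5, 5 (constant).
So c_m = 5m + 5.
Continuing: …, 30, 35, 40, 45, …, c_{13} = 70.
Summing m = 1..13 (13 terms) gives 520.

520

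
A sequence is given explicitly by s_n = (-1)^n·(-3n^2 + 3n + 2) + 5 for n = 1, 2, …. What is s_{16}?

(-1)^16 = 1; -3n^2 + 3n + 2 at n=16 is -718; so s_{16} = -713.

-713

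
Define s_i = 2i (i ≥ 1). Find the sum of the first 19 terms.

380

Over i = 1..19: Σi = 190.
Total = (2)·190 = 380.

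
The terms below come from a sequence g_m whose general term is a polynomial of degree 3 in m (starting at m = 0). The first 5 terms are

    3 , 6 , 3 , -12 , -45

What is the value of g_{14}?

1st diffs: 3, -3, -15, -33.
2nd diffs: -6, -12, -18.
3rd diffs: -6, -6 (constant).
Newton forward-difference form: g_m = 3 + 3·C(m,1) + (-6)·C(m,2) + (-6)·C(m,3).
At m = 14: m = 14, so g_{14} = 3 + 42 - 546 - 2184 = -2685.

-2685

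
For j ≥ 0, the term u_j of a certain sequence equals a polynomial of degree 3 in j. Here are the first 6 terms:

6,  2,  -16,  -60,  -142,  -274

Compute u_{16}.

1st diffs: -4, -18, -44, -82, -132.
2nd diffs: -14, -26, -38, -50.
3rd diffs: -12, -12, -12 (constant).
So u_j = -2j^3 - j^2 - j + 6.
Evaluating at j = 16 gives u_{16} = -8458.

-8458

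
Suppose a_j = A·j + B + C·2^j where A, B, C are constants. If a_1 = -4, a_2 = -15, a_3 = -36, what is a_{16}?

The three given values yield: A + B + 2C = -4; 2A + B + 4C = -15; 3A + B + 8C = -36.
Subtracting the first from the second: A + 2C = -11.
Subtracting the second from the third: A + 4C = -21.
Solving: C = -5, A = -1, then B = 7.
Hence a_{16} = -1·16 + 7 + (-5)·65536 = -327689.

-327689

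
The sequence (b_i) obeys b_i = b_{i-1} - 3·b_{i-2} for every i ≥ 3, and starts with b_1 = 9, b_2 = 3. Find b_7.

Step forward from the initial values:
b_3 = -24;  b_4 = -33;  b_5 = 39;  b_6 = 138;  b_7 = 21.

21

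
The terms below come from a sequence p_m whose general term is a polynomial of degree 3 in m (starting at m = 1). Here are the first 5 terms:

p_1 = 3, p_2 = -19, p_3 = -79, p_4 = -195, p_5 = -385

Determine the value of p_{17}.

1st diffs: -22, -60, -116, -190.
2nd diffs: -38, -56, -74.
3rd diffs: -18, -18 (constant).
So p_m = -3m^3 - m^2 + 2m + 5.
Evaluating at m = 17 gives p_{17} = -14989.

-14989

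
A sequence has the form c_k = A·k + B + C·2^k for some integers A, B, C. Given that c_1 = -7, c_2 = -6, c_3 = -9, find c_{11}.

At k = 1, 2, 3: A + B + 2C = -7; 2A + B + 4C = -6; 3A + B + 8C = -9.
Subtracting the first from the second: A + 2C = 1.
Subtracting the second from the third: A + 4C = -3.
Solving: C = -2, A = 5, then B = -8.
So c_k = 5·k + (-8) + (-2)·2^k; at k=11 this is -4049.

-4049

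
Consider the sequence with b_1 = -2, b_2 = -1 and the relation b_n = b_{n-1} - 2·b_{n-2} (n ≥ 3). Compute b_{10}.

b_3 = 3; b_4 = 5; b_5 = -1; b_6 = -11; b_7 = -9; b_8 = 13; b_9 = 31; b_{10} = 5.

5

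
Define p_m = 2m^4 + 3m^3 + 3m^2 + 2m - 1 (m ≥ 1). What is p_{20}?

345239

p_{20} = 2·20^4 + 3·20^3 + 3·20^2 + 2·20 - 1 = 345239.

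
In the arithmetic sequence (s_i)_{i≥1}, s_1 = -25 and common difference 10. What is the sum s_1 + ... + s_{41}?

7175

s_i = -25 + (i - 1)·10.
s_{41} = 375; S = 41·(-25 + 375)/2 = 7175.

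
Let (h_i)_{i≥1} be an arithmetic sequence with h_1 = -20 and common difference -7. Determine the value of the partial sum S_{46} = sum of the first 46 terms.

h_i = -20 + (i - 1)·(-7).
h_{46} = -335; S = 46·(-20 + (-335))/2 = -8165.

-8165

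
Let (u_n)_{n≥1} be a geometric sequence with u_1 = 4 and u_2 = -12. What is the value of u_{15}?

19131876

Common ratio r = -3.
u_n = 4·(-3)^(n-1).
u_{15} = 4·(-3)^14 = 19131876.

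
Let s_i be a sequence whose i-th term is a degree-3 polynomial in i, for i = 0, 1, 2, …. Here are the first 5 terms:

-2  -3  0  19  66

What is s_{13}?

3729

1st diffs: -1, 3, 19, 47.
2nd diffs: 4, 16, 28.
3rd diffs: 12, 12 (constant).
Newton forward-difference form: s_i = -2 + (-1)·C(i,1) + 4·C(i,2) + 12·C(i,3).
At i = 13: i = 13, so s_{13} = -2 - 13 + 312 + 3432 = 3729.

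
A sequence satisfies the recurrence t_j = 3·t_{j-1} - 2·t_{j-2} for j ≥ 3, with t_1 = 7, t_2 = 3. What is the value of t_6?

Compute successive terms:
t_3 = -5  t_4 = -21  t_5 = -53  t_6 = -117.
(Characteristic roots are 2 and 1.)

-117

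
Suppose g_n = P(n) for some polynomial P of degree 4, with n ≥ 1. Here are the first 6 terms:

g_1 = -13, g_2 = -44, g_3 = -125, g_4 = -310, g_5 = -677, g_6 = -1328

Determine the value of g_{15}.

-48677

1st diffs: -31, -81, -185, -367, -651.
2nd diffs: -50, -104, -182, -284.
3rd diffs: -54, -78, -102.
4th diffs: -24, -24 (constant).
So g_n = -n^4 + n^3 - 6n^2 - 5n - 2.
Evaluating at n = 15 gives g_{15} = -48677.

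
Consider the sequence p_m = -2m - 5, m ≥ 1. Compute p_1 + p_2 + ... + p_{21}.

Over m = 1..21: Σm = 231.
Total = (-2)·231 + (-5)·21 = -567.

-567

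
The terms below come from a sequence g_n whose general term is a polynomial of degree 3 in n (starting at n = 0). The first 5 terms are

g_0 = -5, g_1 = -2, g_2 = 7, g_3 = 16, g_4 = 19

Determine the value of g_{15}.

-2060

1st diffs: 3, 9, 9, 3.
2nd diffs: 6, 0, -6.
3rd diffs: -6, -6 (constant).
Newton forward-difference form: g_n = -5 + 3·C(n,1) + 6·C(n,2) + (-6)·C(n,3).
At n = 15: n = 15, so g_{15} = -5 + 45 + 630 - 2730 = -2060.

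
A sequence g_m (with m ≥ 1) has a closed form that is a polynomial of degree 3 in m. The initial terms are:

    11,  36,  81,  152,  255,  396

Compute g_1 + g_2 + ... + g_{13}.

1st diffs: 25, 45, 71, 103, 141.
2nd diffs: 20, 26, 32, 38.
3rd diffs: 6, 6, 6 (constant).
Newton forward-difference form: g_m = 11 + 25·C(m-1,1) + 20·C(m-1,2) + 6·C(m-1,3).
Continuing: …, 581, 816, 1107, 1460, …, g_{13} = 2951.
Summing m = 1..13 (13 terms) gives 12103.

12103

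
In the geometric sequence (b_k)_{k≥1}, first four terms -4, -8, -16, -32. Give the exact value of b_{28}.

-536870912

Common ratio r = 2.
b_k = (-4)·2^(k-1).
b_{28} = (-4)·2^27 = -536870912.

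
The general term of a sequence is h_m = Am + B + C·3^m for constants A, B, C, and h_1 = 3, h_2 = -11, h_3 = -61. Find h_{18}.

-1162261387

The three given values yield: A + B + 3C = 3; 2A + B + 9C = -11; 3A + B + 27C = -61.
Subtracting the first from the second: A + 6C = -14.
Subtracting the second from the third: A + 18C = -50.
Solving: C = -3, A = 4, then B = 8.
Therefore h_{18} = 72 + 8 + (-3)·387420489 = -1162261387.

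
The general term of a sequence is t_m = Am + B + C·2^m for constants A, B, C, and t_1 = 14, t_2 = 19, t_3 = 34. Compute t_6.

299

Write the equations: A + B + 2C = 14; 2A + B + 4C = 19; 3A + B + 8C = 34.
Subtracting the first from the second: A + 2C = 5.
Subtracting the second from the third: A + 4C = 15.
Solving: C = 5, A = -5, then B = 9.
Hence t_6 = -5·6 + 9 + 5·64 = 299.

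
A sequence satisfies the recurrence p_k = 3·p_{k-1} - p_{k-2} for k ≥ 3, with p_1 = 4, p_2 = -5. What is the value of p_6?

-359

p_3 = -19  p_4 = -52  p_5 = -137  p_6 = -359.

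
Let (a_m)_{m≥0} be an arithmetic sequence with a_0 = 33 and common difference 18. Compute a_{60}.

a_m = 33 + (m - 0)·18.
a_{60} = 33 + 60·18 = 1113.

1113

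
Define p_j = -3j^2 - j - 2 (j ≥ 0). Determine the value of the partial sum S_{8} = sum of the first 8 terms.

-464

Over j = 0..7: Σj = 28, Σj² = 140.
Total = (-3)·140 + (-1)·28 + (-2)·8 = -464.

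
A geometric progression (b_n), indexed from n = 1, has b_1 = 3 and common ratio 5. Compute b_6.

9375

b_n = 3·5^(n-1).
b_6 = 3·5^5 = 9375.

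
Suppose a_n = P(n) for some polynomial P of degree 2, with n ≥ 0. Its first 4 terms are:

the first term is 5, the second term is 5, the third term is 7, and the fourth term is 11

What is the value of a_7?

47

1st diffs: 0, 2, 4.
2nd diffs: 2, 2 (constant).
So a_n = n^2 - n + 5.
Evaluating at n = 7 gives a_7 = 47.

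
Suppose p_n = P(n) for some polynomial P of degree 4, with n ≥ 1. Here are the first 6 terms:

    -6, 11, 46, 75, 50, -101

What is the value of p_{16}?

-41541

1st diffs: 17, 35, 29, -25, -151.
2nd diffs: 18, -6, -54, -126.
3rd diffs: -24, -48, -72.
4th diffs: -24, -24 (constant).
So p_n = -n^4 + 6n^3 - 2n^2 - 4n - 5.
Evaluating at n = 16 gives p_{16} = -41541.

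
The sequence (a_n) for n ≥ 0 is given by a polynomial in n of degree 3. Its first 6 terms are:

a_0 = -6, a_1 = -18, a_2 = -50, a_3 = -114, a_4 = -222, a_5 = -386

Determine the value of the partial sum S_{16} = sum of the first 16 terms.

1st diffs: -12, -32, -64, -108, -164.
2nd diffs: -20, -32, -44, -56.
3rd diffs: -12, -12, -12 (constant).
Newton forward-difference form: a_n = -6 + (-12)·C(n,1) + (-20)·C(n,2) + (-12)·C(n,3).
Continuing: …, -618, -930, -1334, -1842, …, a_{15} = -7746.
Summing n = 0..15 (16 terms) gives -34576.

-34576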